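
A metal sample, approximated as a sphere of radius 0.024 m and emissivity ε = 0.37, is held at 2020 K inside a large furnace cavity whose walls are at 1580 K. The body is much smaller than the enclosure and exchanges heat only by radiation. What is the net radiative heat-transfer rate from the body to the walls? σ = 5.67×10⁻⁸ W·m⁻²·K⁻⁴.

P_net ≈ 1580 W

For a small grey body in a large enclosure: P_net = εσA(T_body⁴ − T_wall⁴).
A = 4πr² = 0.007238 m²; T_body⁴ − T_wall⁴ = 1.665×10¹³ − 6.232×10¹² = 1.042×10¹³ K⁴.
|P_net| = 0.37·5.67×10⁻⁸·0.007238·1.042×10¹³.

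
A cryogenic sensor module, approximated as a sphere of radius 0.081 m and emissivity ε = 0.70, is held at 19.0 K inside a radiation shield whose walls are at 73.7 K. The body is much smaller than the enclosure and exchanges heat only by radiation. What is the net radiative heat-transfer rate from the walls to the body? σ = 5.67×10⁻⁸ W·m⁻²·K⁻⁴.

For a small grey body in a large enclosure: P_net = εσA(T_body⁴ − T_wall⁴).
A = 4πr² = 0.08245 m²; T_body⁴ − T_wall⁴ = 1.303×10⁵ − 2.950×10⁷ = -2.937×10⁷ K⁴.
|P_net| = 0.70·5.67×10⁻⁸·0.08245·2.937×10⁷.

P_net ≈ 0.0961 W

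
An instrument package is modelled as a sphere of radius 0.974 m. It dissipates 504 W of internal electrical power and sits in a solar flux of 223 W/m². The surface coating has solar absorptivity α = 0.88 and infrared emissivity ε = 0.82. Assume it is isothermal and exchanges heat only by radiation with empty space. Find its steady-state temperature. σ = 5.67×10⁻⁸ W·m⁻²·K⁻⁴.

At steady state, absorbed solar power + internal power = radiated power.
Absorbed: α·S·A_cross = 0.88·223·2.980 = 584.9 W (cross-section πr²).
Total input = 584.9 + 504 = 1089 W.
Radiated: εσ·A_surf·T⁴ with A_surf = 4πr² = 11.92 m².
T⁴ = 1089/(0.82·5.67×10⁻⁸·11.92) = 1.964×10⁹ K⁴.

T ≈ 211 K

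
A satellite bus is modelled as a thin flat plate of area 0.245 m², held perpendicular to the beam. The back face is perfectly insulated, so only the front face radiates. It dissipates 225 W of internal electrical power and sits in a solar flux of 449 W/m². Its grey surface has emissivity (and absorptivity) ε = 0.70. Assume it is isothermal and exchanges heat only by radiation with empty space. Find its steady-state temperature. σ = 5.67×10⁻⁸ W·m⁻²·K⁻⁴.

T ≈ 420 K

At steady state, absorbed solar power + internal power = radiated power.
Absorbed: α·S·A_cross = 0.70·449·0.2450 = 77.00 W (cross-section A).
Total input = 77.00 + 225 = 302.0 W.
Radiated: εσ·A_surf·T⁴ with A_surf = A = 0.2450 m².
T⁴ = 302.0/(0.70·5.67×10⁻⁸·0.2450) = 3.106×10¹⁰ K⁴.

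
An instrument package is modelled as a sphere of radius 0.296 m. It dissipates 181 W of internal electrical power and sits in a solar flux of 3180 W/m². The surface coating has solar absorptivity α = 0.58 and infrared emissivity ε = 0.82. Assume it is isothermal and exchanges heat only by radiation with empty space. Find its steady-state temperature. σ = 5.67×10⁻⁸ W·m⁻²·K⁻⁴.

T ≈ 341 K

At steady state, absorbed solar power + internal power = radiated power.
Absorbed: α·S·A_cross = 0.58·3180·0.2753 = 507.7 W (cross-section πr²).
Total input = 507.7 + 181 = 688.7 W.
Radiated: εσ·A_surf·T⁴ with A_surf = 4πr² = 1.101 m².
T⁴ = 688.7/(0.82·5.67×10⁻⁸·1.101) = 1.345×10¹⁰ K⁴.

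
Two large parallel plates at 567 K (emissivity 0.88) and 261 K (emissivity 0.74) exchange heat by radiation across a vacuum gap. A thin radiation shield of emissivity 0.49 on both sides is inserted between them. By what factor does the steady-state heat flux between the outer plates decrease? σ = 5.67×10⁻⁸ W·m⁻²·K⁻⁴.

factor ≈ 3.07

Without shield: q₀ = σΔ(T⁴)/(1/ε₁+1/ε₂−1) with denominator 1.488.
With shield the two gaps are in series; the resistances add: (1/ε₁+1/ε_s−1)+(1/ε_s+1/ε₂−1) = 2.177+2.392 = 4.569.
Heat-flux ratio q₀/q = 4.569/1.488.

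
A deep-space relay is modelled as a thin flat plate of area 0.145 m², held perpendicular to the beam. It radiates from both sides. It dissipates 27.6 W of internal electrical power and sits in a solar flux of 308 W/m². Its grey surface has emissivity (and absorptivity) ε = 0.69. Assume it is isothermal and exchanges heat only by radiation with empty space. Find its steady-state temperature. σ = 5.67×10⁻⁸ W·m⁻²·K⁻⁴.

At steady state, absorbed solar power + internal power = radiated power.
Absorbed: α·S·A_cross = 0.69·308·0.1450 = 30.82 W (cross-section A).
Total input = 30.82 + 27.6 = 58.42 W.
Radiated: εσ·A_surf·T⁴ with A_surf = 2A = 0.2900 m².
T⁴ = 58.42/(0.69·5.67×10⁻⁸·0.2900) = 5.149×10⁹ K⁴.

T ≈ 268 K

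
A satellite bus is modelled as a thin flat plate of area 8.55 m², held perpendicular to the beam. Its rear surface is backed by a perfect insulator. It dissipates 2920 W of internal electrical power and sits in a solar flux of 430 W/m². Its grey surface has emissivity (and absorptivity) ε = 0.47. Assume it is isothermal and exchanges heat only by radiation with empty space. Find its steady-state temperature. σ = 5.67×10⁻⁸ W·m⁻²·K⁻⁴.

T ≈ 378 K

At steady state, absorbed solar power + internal power = radiated power.
Absorbed: α·S·A_cross = 0.47·430·8.550 = 1728 W (cross-section A).
Total input = 1728 + 2920 = 4648 W.
Radiated: εσ·A_surf·T⁴ with A_surf = A = 8.550 m².
T⁴ = 4648/(0.47·5.67×10⁻⁸·8.550) = 2.040×10¹⁰ K⁴.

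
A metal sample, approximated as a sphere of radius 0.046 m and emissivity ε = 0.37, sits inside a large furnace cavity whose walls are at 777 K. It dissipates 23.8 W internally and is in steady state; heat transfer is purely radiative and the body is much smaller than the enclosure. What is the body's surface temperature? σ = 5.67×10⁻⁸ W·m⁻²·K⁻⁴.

For a small grey body in a large enclosure, net radiated power = εσA(T⁴ − T_w⁴).
Steady state: P = εσA(T⁴ − T_w⁴) with A = 4πr² = 0.02659 m².
T⁴ = P/(εσA) + T_w⁴ = 23.8/(0.37·5.67×10⁻⁸·0.02659) + (777)⁴
    = 4.266×10¹⁰ + 3.645×10¹¹ = 4.072×10¹¹ K⁴.

T ≈ 799 K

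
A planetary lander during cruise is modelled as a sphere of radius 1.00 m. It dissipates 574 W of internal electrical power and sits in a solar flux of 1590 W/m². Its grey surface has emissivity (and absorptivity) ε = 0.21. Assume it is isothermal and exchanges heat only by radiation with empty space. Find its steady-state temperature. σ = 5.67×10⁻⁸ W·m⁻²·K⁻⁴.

T ≈ 323 K

At steady state, absorbed solar power + internal power = radiated power.
Absorbed: α·S·A_cross = 0.21·1590·3.142 = 1049 W (cross-section πr²).
Total input = 1049 + 574 = 1623 W.
Radiated: εσ·A_surf·T⁴ with A_surf = 4πr² = 12.57 m².
T⁴ = 1623/(0.21·5.67×10⁻⁸·12.57) = 1.085×10¹⁰ K⁴.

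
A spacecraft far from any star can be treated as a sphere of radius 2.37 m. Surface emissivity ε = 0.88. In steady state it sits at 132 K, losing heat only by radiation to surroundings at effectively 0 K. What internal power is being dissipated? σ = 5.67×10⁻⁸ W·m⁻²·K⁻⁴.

Steady state: P = εσA T⁴.
A = 4πr² = 70.58 m²; T⁴ = (132)⁴ = 3.036×10⁸ K⁴.
P = 0.88 × 5.67×10⁻⁸ × 70.58 × 3.036×10⁸.

P ≈ 1070 W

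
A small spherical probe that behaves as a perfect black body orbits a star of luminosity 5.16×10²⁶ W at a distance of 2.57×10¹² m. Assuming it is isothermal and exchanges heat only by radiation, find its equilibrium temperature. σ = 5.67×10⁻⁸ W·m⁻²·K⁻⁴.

First find the stellar flux at distance d: S = L/(4πd²) = 5.16×10²⁶/(4π·(2.57×10¹²)²) = 6.217 W/m².
For an isothermal sphere, absorbed (1−a)S·πr² = emitted σ·4πr²·T⁴, so T⁴ = (1−a)S/(4σ).
T⁴ = 1.00·6.217/(4·5.67×10⁻⁸) = 2.741×10⁷ K⁴.

T ≈ 72.4 K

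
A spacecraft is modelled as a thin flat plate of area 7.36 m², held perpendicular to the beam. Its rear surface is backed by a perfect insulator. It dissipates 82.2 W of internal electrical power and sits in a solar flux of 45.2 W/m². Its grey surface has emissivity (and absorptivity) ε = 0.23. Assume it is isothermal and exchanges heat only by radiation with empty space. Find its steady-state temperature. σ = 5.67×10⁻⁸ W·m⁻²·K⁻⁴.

At steady state, absorbed solar power + internal power = radiated power.
Absorbed: α·S·A_cross = 0.23·45.2·7.360 = 76.51 W (cross-section A).
Total input = 76.51 + 82.2 = 158.7 W.
Radiated: εσ·A_surf·T⁴ with A_surf = A = 7.360 m².
T⁴ = 158.7/(0.23·5.67×10⁻⁸·7.360) = 1.654×10⁹ K⁴.

T ≈ 202 K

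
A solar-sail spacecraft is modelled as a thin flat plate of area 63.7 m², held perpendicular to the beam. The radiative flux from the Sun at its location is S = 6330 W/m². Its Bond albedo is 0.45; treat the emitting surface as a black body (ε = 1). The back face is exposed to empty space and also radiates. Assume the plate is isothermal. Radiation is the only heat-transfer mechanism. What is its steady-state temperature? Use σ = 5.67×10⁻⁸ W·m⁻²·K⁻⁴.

T ≈ 419 K

At equilibrium, absorbed power = emitted power.
Absorbing cross-section = A = 63.70 m²; emitting surface = 2A = 127.4 m² (ratio 2).
(1−a)S·A_cross = εσ·A_surf·T⁴  ⇒  T⁴ = (1−a)S/(2σ).
T⁴ = 0.550·6330/(2·5.67×10⁻⁸) = 3.070×10¹⁰ K⁴.
T = (3.070×10¹⁰)^(1/4).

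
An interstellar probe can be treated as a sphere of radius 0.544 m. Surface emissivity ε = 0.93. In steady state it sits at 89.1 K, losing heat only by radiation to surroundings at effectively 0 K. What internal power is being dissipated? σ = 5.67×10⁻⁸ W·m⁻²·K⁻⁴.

Steady state: P = εσA T⁴.
A = 4πr² = 3.719 m²; T⁴ = (89.1)⁴ = 6.302×10⁷ K⁴.
P = 0.93 × 5.67×10⁻⁸ × 3.719 × 6.302×10⁷.

P ≈ 12.4 W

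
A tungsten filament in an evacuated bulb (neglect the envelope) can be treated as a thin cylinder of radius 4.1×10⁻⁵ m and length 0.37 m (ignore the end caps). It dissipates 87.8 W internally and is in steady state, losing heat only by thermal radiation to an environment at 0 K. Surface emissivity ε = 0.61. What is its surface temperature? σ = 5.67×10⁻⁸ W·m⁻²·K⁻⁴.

T ≈ 2270 K

Steady state: internal power = radiated power, P = εσA T⁴.
Radiating area A = 2πrL = 9.532×10⁻⁵ m².
T⁴ = P/(εσA) = 87.8/(0.61·5.67×10⁻⁸·9.532×10⁻⁵) = 2.663×10¹³ K⁴.
T = (2.663×10¹³)^(1/4).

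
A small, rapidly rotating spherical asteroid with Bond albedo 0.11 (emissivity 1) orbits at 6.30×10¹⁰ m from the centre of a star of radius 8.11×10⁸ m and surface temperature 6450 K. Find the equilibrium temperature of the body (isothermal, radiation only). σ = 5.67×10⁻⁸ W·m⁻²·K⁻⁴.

T ≈ 503 K

The star's surface emits σT_*⁴; at distance d the flux is S = σT_*⁴(R_*/d)².
S = 5.67×10⁻⁸·(6450)⁴·(8.11×10⁸/6.30×10¹⁰)² = 16260 W/m².
For an isothermal sphere T⁴ = (1−a)S/(4σ) = 6.382×10¹⁰ K⁴.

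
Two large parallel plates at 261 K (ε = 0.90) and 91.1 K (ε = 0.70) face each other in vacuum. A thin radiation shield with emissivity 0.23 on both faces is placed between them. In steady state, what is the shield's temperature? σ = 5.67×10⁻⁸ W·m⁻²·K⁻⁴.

In steady state the net flux on the hot side equals that on the cold side.
σ(T₁⁴−T_s⁴)/D₁ = σ(T_s⁴−T₂⁴)/D₂, with D₁ = 1/ε₁+1/ε_s−1 = 4.459, D₂ = 1/ε_s+1/ε₂−1 = 4.776.
Solve for T_s⁴: T_s⁴ = (D₂·T₁⁴ + D₁·T₂⁴)/(D₁+D₂) = 2.433×10⁹ K⁴.

T_s ≈ 222 K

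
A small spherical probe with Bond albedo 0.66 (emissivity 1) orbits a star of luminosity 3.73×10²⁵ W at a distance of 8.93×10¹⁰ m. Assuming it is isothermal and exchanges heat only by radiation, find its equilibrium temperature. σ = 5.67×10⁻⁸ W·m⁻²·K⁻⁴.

First find the stellar flux at distance d: S = L/(4πd²) = 3.73×10²⁵/(4π·(8.93×10¹⁰)²) = 372.2 W/m².
For an isothermal sphere, absorbed (1−a)S·πr² = emitted σ·4πr²·T⁴, so T⁴ = (1−a)S/(4σ).
T⁴ = 0.340·372.2/(4·5.67×10⁻⁸) = 5.580×10⁸ K⁴.

T ≈ 154 K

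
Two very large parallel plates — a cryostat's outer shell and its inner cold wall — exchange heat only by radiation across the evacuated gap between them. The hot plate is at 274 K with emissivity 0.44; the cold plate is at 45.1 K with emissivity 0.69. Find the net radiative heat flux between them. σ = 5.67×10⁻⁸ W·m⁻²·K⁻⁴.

q ≈ 117 W/m²

For two infinite grey parallel plates, q = σ(T₁⁴ − T₂⁴)/(1/ε₁ + 1/ε₂ − 1).
T₁⁴ − T₂⁴ = 5.636×10⁹ − 4.137×10⁶ = 5.632×10⁹ K⁴.
1/ε₁ + 1/ε₂ − 1 = 2.273 + 1.449 − 1 = 2.722.
q = 5.67×10⁻⁸ × 5.632×10⁹ / 2.722.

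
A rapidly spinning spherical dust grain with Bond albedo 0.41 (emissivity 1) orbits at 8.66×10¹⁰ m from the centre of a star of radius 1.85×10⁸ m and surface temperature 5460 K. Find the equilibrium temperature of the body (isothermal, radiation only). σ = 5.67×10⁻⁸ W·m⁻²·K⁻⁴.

T ≈ 156 K

The star's surface emits σT_*⁴; at distance d the flux is S = σT_*⁴(R_*/d)².
S = 5.67×10⁻⁸·(5460)⁴·(1.85×10⁸/8.66×10¹⁰)² = 230.0 W/m².
For an isothermal sphere T⁴ = (1−a)S/(4σ) = 5.982×10⁸ K⁴.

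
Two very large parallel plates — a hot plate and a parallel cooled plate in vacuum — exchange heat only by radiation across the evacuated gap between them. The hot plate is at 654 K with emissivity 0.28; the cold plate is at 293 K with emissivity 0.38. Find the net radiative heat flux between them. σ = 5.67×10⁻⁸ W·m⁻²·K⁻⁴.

For two infinite grey parallel plates, q = σ(T₁⁴ − T₂⁴)/(1/ε₁ + 1/ε₂ − 1).
T₁⁴ − T₂⁴ = 1.829×10¹¹ − 7.370×10⁹ = 1.756×10¹¹ K⁴.
1/ε₁ + 1/ε₂ − 1 = 3.571 + 2.632 − 1 = 5.203.
q = 5.67×10⁻⁸ × 1.756×10¹¹ / 5.203.

q ≈ 1910 W/m²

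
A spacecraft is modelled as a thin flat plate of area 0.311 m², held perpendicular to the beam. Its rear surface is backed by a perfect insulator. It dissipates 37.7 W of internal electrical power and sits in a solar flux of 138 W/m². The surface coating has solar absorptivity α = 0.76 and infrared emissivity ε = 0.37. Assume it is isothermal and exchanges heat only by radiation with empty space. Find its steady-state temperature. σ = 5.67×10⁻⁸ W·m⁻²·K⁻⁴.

T ≈ 322 K

At steady state, absorbed solar power + internal power = radiated power.
Absorbed: α·S·A_cross = 0.76·138·0.3110 = 32.62 W (cross-section A).
Total input = 32.62 + 37.7 = 70.32 W.
Radiated: εσ·A_surf·T⁴ with A_surf = A = 0.3110 m².
T⁴ = 70.32/(0.37·5.67×10⁻⁸·0.3110) = 1.078×10¹⁰ K⁴.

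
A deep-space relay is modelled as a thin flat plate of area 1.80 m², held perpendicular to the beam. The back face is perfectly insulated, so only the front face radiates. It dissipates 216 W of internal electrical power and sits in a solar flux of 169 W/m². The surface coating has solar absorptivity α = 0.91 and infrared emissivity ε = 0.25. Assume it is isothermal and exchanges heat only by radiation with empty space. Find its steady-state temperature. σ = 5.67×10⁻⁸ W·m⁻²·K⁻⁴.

T ≈ 373 K

At steady state, absorbed solar power + internal power = radiated power.
Absorbed: α·S·A_cross = 0.91·169·1.800 = 276.8 W (cross-section A).
Total input = 276.8 + 216 = 492.8 W.
Radiated: εσ·A_surf·T⁴ with A_surf = A = 1.800 m².
T⁴ = 492.8/(0.25·5.67×10⁻⁸·1.800) = 1.931×10¹⁰ K⁴.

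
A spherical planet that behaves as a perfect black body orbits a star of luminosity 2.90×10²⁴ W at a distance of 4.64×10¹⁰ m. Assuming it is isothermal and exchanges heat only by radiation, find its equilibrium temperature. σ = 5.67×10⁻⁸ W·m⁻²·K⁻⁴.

First find the stellar flux at distance d: S = L/(4πd²) = 2.90×10²⁴/(4π·(4.64×10¹⁰)²) = 107.2 W/m².
For an isothermal sphere, absorbed (1−a)S·πr² = emitted σ·4πr²·T⁴, so T⁴ = (1−a)S/(4σ).
T⁴ = 1.00·107.2/(4·5.67×10⁻⁸) = 4.726×10⁸ K⁴.

T ≈ 147 K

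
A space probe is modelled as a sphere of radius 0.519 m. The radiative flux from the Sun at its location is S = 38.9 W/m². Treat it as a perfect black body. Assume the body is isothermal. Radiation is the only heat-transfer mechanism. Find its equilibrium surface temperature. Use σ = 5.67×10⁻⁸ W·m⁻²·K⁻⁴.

At equilibrium, absorbed power = emitted power.
Absorbing cross-section = πr² = 0.8462 m²; emitting surface = 4πr² = 3.385 m² (ratio 4).
S·A_cross = εσ·A_surf·T⁴  ⇒  T⁴ = S/(4σ).
T⁴ = 1.00·38.9/(4·5.67×10⁻⁸) = 1.715×10⁸ K⁴.
T = (1.715×10⁸)^(1/4).

T ≈ 114 K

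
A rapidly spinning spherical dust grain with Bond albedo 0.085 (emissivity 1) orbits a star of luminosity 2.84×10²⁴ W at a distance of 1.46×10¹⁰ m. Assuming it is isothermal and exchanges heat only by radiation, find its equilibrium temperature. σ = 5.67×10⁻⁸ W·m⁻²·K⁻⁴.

First find the stellar flux at distance d: S = L/(4πd²) = 2.84×10²⁴/(4π·(1.46×10¹⁰)²) = 1060 W/m².
For an isothermal sphere, absorbed (1−a)S·πr² = emitted σ·4πr²·T⁴, so T⁴ = (1−a)S/(4σ).
T⁴ = 0.915·1060/(4·5.67×10⁻⁸) = 4.277×10⁹ K⁴.

T ≈ 256 K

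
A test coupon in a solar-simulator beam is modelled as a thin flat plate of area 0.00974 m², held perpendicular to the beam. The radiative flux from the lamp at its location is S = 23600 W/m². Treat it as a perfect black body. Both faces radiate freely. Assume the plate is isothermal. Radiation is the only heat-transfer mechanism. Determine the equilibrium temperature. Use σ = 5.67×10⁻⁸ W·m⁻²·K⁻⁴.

T ≈ 675 K

At equilibrium, absorbed power = emitted power.
Absorbing cross-section = A = 0.009740 m²; emitting surface = 2A = 0.01948 m² (ratio 2).
S·A_cross = εσ·A_surf·T⁴  ⇒  T⁴ = S/(2σ).
T⁴ = 1.00·23600/(2·5.67×10⁻⁸) = 2.081×10¹¹ K⁴.
T = (2.081×10¹¹)^(1/4).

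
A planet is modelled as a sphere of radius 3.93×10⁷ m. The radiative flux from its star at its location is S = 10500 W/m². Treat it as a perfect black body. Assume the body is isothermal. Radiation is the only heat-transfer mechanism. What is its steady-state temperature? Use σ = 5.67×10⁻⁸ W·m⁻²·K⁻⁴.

T ≈ 464 K

At equilibrium, absorbed power = emitted power.
Absorbing cross-section = πr² = 4.852×10¹⁵ m²; emitting surface = 4πr² = 1.941×10¹⁶ m² (ratio 4).
S·A_cross = εσ·A_surf·T⁴  ⇒  T⁴ = S/(4σ).
T⁴ = 1.00·10500/(4·5.67×10⁻⁸) = 4.630×10¹⁰ K⁴.
T = (4.630×10¹⁰)^(1/4).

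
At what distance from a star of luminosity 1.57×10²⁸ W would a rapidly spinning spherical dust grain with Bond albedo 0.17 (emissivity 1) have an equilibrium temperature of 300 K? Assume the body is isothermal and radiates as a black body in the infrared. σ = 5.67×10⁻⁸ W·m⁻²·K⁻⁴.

d ≈ 7.51×10¹¹ m

For an isothermal black-emitting sphere, (1−a)S·πr² = σ·4πr²·T⁴ ⇒ S = 4σT⁴/(1−a).
S = 4·5.67×10⁻⁸·(300)⁴/0.830 = 2213 W/m².
Flux falls as S = L/(4πd²), so d = √(L/(4πS)) = √(1.57×10²⁸/(4π·2213)).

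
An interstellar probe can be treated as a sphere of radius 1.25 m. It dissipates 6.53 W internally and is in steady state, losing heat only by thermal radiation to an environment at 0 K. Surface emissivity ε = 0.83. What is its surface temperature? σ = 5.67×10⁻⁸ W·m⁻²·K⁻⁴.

Steady state: internal power = radiated power, P = εσA T⁴.
Radiating area A = 4πr² = 19.63 m².
T⁴ = P/(εσA) = 6.53/(0.83·5.67×10⁻⁸·19.63) = 7.067×10⁶ K⁴.
T = (7.067×10⁶)^(1/4).

T ≈ 51.6 K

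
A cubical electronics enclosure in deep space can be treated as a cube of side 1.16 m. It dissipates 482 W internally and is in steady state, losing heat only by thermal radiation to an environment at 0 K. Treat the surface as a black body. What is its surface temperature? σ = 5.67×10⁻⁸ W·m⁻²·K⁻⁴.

Steady state: internal power = radiated power, P = εσA T⁴.
Radiating area A = 6L² = 8.074 m².
T⁴ = P/(εσA) = 482/(1.0·5.67×10⁻⁸·8.074) = 1.053×10⁹ K⁴.
T = (1.053×10⁹)^(1/4).

T ≈ 180 K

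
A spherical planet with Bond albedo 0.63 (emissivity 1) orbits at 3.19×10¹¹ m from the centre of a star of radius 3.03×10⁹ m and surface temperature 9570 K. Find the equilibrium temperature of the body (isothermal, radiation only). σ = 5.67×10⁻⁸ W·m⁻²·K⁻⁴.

T ≈ 514 K

The star's surface emits σT_*⁴; at distance d the flux is S = σT_*⁴(R_*/d)².
S = 5.67×10⁻⁸·(9570)⁴·(3.03×10⁹/3.19×10¹¹)² = 42910 W/m².
For an isothermal sphere T⁴ = (1−a)S/(4σ) = 7.000×10¹⁰ K⁴.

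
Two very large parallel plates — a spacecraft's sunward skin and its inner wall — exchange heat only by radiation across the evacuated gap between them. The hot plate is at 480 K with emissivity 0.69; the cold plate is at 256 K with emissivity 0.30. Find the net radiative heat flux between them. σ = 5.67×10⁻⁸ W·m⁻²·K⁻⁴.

q ≈ 731 W/m²

For two infinite grey parallel plates, q = σ(T₁⁴ − T₂⁴)/(1/ε₁ + 1/ε₂ − 1).
T₁⁴ − T₂⁴ = 5.308×10¹⁰ − 4.295×10⁹ = 4.879×10¹⁰ K⁴.
1/ε₁ + 1/ε₂ − 1 = 1.449 + 3.333 − 1 = 3.783.
q = 5.67×10⁻⁸ × 4.879×10¹⁰ / 3.783.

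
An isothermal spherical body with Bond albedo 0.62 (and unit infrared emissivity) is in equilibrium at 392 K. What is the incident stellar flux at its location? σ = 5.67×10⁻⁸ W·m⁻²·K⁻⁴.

S ≈ 14100 W/m²

(1−a)S·πr² = σ·4πr²·T⁴ ⇒ S = 4σT⁴/(1−a).
S = 4·5.67×10⁻⁸·2.361×10¹⁰/0.380.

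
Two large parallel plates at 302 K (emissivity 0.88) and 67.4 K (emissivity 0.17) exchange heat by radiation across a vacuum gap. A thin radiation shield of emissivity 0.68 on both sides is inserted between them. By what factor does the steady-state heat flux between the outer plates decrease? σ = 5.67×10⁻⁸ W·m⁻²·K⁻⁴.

Without shield: q₀ = σΔ(T⁴)/(1/ε₁+1/ε₂−1) with denominator 6.019.
With shield the two gaps are in series; the resistances add: (1/ε₁+1/ε_s−1)+(1/ε_s+1/ε₂−1) = 1.607+6.353 = 7.960.
Heat-flux ratio q₀/q = 7.960/6.019.

factor ≈ 1.32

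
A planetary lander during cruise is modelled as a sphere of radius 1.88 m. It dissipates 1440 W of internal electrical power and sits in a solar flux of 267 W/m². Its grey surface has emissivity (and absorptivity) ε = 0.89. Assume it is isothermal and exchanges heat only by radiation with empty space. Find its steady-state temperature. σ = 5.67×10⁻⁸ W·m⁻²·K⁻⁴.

T ≈ 207 K

At steady state, absorbed solar power + internal power = radiated power.
Absorbed: α·S·A_cross = 0.89·267·11.10 = 2639 W (cross-section πr²).
Total input = 2639 + 1440 = 4079 W.
Radiated: εσ·A_surf·T⁴ with A_surf = 4πr² = 44.41 m².
T⁴ = 4079/(0.89·5.67×10⁻⁸·44.41) = 1.820×10⁹ K⁴.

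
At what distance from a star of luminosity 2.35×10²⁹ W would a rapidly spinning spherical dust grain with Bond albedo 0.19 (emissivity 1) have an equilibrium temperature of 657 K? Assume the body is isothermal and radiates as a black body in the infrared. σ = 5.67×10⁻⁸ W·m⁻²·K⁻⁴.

d ≈ 5.99×10¹¹ m

For an isothermal black-emitting sphere, (1−a)S·πr² = σ·4πr²·T⁴ ⇒ S = 4σT⁴/(1−a).
S = 4·5.67×10⁻⁸·(657)⁴/0.810 = 52170 W/m².
Flux falls as S = L/(4πd²), so d = √(L/(4πS)) = √(2.35×10²⁹/(4π·52170)).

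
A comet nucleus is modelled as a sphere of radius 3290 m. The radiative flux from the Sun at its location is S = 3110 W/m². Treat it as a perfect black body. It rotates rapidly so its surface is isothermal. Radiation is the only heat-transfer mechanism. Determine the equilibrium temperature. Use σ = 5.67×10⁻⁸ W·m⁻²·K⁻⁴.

At equilibrium, absorbed power = emitted power.
Absorbing cross-section = πr² = 3.400×10⁷ m²; emitting surface = 4πr² = 1.360×10⁸ m² (ratio 4).
S·A_cross = εσ·A_surf·T⁴  ⇒  T⁴ = S/(4σ).
T⁴ = 1.00·3110/(4·5.67×10⁻⁸) = 1.371×10¹⁰ K⁴.
T = (1.371×10¹⁰)^(1/4).

T ≈ 342 K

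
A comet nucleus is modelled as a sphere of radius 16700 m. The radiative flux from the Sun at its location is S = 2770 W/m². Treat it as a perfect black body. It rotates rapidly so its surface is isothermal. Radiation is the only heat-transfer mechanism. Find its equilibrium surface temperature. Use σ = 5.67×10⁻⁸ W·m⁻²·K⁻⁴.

At equilibrium, absorbed power = emitted power.
Absorbing cross-section = πr² = 8.762×10⁸ m²; emitting surface = 4πr² = 3.505×10⁹ m² (ratio 4).
S·A_cross = εσ·A_surf·T⁴  ⇒  T⁴ = S/(4σ).
T⁴ = 1.00·2770/(4·5.67×10⁻⁸) = 1.221×10¹⁰ K⁴.
T = (1.221×10¹⁰)^(1/4).

T ≈ 332 K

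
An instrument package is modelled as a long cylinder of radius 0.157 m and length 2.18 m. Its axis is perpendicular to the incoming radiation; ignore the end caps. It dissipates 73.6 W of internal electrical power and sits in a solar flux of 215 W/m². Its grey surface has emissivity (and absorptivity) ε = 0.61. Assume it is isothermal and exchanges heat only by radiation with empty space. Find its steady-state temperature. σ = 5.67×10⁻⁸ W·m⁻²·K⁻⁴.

T ≈ 216 K

At steady state, absorbed solar power + internal power = radiated power.
Absorbed: α·S·A_cross = 0.61·215·0.6845 = 89.77 W (cross-section 2rL).
Total input = 89.77 + 73.6 = 163.4 W.
Radiated: εσ·A_surf·T⁴ with A_surf = 2πrL = 2.150 m².
T⁴ = 163.4/(0.61·5.67×10⁻⁸·2.150) = 2.197×10⁹ K⁴.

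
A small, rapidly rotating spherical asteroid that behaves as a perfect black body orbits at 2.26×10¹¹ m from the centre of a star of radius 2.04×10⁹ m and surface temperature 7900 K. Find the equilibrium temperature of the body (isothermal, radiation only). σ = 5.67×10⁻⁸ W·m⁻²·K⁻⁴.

T ≈ 531 K

The star's surface emits σT_*⁴; at distance d the flux is S = σT_*⁴(R_*/d)².
S = 5.67×10⁻⁸·(7900)⁴·(2.04×10⁹/2.26×10¹¹)² = 17990 W/m².
For an isothermal sphere T⁴ = (1−a)S/(4σ) = 7.934×10¹⁰ K⁴.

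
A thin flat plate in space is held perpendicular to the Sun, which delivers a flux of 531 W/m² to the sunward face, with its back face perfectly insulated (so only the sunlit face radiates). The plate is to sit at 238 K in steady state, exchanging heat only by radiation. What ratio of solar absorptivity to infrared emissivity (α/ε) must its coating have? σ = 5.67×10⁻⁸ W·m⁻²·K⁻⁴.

Balance: αS·A = εσ·1A·T⁴ ⇒ α/ε = σT⁴/S.
α/ε = 5.67×10⁻⁸·(238)⁴/531 = 5.67×10⁻⁸·3.209×10⁹/531.

α/ε ≈ 0.343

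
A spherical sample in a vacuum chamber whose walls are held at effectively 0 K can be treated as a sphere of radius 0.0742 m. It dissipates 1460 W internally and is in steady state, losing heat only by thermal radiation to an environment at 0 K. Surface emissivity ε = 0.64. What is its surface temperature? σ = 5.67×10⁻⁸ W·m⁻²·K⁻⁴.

Steady state: internal power = radiated power, P = εσA T⁴.
Radiating area A = 4πr² = 0.06919 m².
T⁴ = P/(εσA) = 1460/(0.64·5.67×10⁻⁸·0.06919) = 5.815×10¹¹ K⁴.
T = (5.815×10¹¹)^(1/4).

T ≈ 873 K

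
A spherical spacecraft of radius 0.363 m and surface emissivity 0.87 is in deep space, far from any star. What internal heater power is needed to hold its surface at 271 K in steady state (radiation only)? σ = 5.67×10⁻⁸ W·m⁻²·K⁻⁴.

P = εσ·4πr²·T⁴.
4πr² = 1.656 m²; T⁴ = 5.394×10⁹ K⁴.
P = 0.87·5.67×10⁻⁸·1.656·5.394×10⁹.

P ≈ 441 W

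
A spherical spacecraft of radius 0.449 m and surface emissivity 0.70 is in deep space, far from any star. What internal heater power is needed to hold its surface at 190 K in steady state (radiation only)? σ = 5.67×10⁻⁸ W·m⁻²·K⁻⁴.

P = εσ·4πr²·T⁴.
4πr² = 2.533 m²; T⁴ = 1.303×10⁹ K⁴.
P = 0.70·5.67×10⁻⁸·2.533·1.303×10⁹.

P ≈ 131 W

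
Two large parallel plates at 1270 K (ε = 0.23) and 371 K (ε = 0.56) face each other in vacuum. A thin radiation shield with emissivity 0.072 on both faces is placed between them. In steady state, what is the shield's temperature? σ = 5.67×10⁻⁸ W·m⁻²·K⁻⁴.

In steady state the net flux on the hot side equals that on the cold side.
σ(T₁⁴−T_s⁴)/D₁ = σ(T_s⁴−T₂⁴)/D₂, with D₁ = 1/ε₁+1/ε_s−1 = 17.24, D₂ = 1/ε_s+1/ε₂−1 = 14.67.
Solve for T_s⁴: T_s⁴ = (D₂·T₁⁴ + D₁·T₂⁴)/(D₁+D₂) = 1.207×10¹² K⁴.

T_s ≈ 1050 K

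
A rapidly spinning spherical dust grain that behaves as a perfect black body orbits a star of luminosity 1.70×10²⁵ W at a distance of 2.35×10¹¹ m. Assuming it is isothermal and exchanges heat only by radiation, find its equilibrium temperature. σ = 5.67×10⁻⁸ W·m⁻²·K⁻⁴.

First find the stellar flux at distance d: S = L/(4πd²) = 1.70×10²⁵/(4π·(2.35×10¹¹)²) = 24.50 W/m².
For an isothermal sphere, absorbed (1−a)S·πr² = emitted σ·4πr²·T⁴, so T⁴ = (1−a)S/(4σ).
T⁴ = 1.00·24.50/(4·5.67×10⁻⁸) = 1.080×10⁸ K⁴.

T ≈ 102 K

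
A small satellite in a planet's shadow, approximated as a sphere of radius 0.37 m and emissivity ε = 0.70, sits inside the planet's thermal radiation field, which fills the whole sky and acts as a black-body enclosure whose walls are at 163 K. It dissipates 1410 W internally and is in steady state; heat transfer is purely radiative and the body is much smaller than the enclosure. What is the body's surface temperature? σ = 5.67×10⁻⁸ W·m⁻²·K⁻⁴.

T ≈ 382 K

For a small grey body in a large enclosure, net radiated power = εσA(T⁴ − T_w⁴).
Steady state: P = εσA(T⁴ − T_w⁴) with A = 4πr² = 1.720 m².
T⁴ = P/(εσA) + T_w⁴ = 1410/(0.70·5.67×10⁻⁸·1.720) + (163)⁴
    = 2.065×10¹⁰ + 7.059×10⁸ = 2.136×10¹⁰ K⁴.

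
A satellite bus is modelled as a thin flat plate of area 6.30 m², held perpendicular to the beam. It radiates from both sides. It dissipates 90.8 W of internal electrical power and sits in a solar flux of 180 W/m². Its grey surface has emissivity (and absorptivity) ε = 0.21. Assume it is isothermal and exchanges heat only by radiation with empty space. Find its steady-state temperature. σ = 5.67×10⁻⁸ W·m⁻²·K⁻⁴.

At steady state, absorbed solar power + internal power = radiated power.
Absorbed: α·S·A_cross = 0.21·180·6.300 = 238.1 W (cross-section A).
Total input = 238.1 + 90.8 = 328.9 W.
Radiated: εσ·A_surf·T⁴ with A_surf = 2A = 12.60 m².
T⁴ = 328.9/(0.21·5.67×10⁻⁸·12.60) = 2.193×10⁹ K⁴.

T ≈ 216 K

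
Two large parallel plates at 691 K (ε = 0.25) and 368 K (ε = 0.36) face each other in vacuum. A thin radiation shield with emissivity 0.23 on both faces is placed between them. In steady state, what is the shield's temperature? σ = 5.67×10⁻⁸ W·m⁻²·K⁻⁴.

In steady state the net flux on the hot side equals that on the cold side.
σ(T₁⁴−T_s⁴)/D₁ = σ(T_s⁴−T₂⁴)/D₂, with D₁ = 1/ε₁+1/ε_s−1 = 7.348, D₂ = 1/ε_s+1/ε₂−1 = 6.126.
Solve for T_s⁴: T_s⁴ = (D₂·T₁⁴ + D₁·T₂⁴)/(D₁+D₂) = 1.137×10¹¹ K⁴.

T_s ≈ 581 K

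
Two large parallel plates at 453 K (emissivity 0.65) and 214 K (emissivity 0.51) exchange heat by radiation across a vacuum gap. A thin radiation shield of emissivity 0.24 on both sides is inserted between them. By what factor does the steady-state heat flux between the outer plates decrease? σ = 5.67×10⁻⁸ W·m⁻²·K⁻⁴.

Without shield: q₀ = σΔ(T⁴)/(1/ε₁+1/ε₂−1) with denominator 2.499.
With shield the two gaps are in series; the resistances add: (1/ε₁+1/ε_s−1)+(1/ε_s+1/ε₂−1) = 4.705+5.127 = 9.833.
Heat-flux ratio q₀/q = 9.833/2.499.

factor ≈ 3.93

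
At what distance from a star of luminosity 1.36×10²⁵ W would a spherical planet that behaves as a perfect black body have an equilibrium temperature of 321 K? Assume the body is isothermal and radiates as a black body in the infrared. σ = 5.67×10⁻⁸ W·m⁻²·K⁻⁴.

For an isothermal black-emitting sphere, (1−a)S·πr² = σ·4πr²·T⁴ ⇒ S = 4σT⁴/(1−a).
S = 4·5.67×10⁻⁸·(321)⁴/1.00 = 2408 W/m².
Flux falls as S = L/(4πd²), so d = √(L/(4πS)) = √(1.36×10²⁵/(4π·2408)).

d ≈ 2.12×10¹⁰ m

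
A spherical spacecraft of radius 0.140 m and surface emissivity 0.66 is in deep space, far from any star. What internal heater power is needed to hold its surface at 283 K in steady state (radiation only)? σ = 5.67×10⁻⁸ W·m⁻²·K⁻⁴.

P ≈ 59.1 W

P = εσ·4πr²·T⁴.
4πr² = 0.2463 m²; T⁴ = 6.414×10⁹ K⁴.
P = 0.66·5.67×10⁻⁸·0.2463·6.414×10⁹.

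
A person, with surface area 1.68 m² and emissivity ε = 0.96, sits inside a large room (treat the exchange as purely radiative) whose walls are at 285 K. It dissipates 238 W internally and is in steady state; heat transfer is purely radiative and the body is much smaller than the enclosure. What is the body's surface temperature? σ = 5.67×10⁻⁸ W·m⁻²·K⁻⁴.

T ≈ 310 K

For a small grey body in a large enclosure, net radiated power = εσA(T⁴ − T_w⁴).
Steady state: P = εσA(T⁴ − T_w⁴) with A = 1.68 m².
T⁴ = P/(εσA) + T_w⁴ = 238/(0.96·5.67×10⁻⁸·1.680) + (285)⁴
    = 2.603×10⁹ + 6.598×10⁹ = 9.200×10⁹ K⁴.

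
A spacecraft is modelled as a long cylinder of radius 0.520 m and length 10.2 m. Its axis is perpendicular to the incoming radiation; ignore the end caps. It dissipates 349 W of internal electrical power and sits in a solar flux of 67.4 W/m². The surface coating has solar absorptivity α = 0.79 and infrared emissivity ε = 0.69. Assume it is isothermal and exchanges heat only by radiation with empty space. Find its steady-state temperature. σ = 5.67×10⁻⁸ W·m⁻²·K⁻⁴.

At steady state, absorbed solar power + internal power = radiated power.
Absorbed: α·S·A_cross = 0.79·67.4·10.61 = 564.8 W (cross-section 2rL).
Total input = 564.8 + 349 = 913.8 W.
Radiated: εσ·A_surf·T⁴ with A_surf = 2πrL = 33.33 m².
T⁴ = 913.8/(0.69·5.67×10⁻⁸·33.33) = 7.009×10⁸ K⁴.

T ≈ 163 K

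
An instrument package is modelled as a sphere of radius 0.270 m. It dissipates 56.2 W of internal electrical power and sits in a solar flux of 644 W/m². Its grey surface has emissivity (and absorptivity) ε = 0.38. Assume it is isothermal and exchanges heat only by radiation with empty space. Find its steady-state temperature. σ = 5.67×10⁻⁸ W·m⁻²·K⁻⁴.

At steady state, absorbed solar power + internal power = radiated power.
Absorbed: α·S·A_cross = 0.38·644·0.2290 = 56.05 W (cross-section πr²).
Total input = 56.05 + 56.2 = 112.2 W.
Radiated: εσ·A_surf·T⁴ with A_surf = 4πr² = 0.9161 m².
T⁴ = 112.2/(0.38·5.67×10⁻⁸·0.9161) = 5.687×10⁹ K⁴.

T ≈ 275 K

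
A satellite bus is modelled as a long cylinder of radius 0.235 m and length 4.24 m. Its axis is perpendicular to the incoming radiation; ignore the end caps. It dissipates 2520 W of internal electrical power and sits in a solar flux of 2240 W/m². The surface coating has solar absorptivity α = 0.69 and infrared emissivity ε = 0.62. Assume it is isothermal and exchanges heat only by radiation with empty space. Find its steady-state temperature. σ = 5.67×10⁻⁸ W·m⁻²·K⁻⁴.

At steady state, absorbed solar power + internal power = radiated power.
Absorbed: α·S·A_cross = 0.69·2240·1.993 = 3080 W (cross-section 2rL).
Total input = 3080 + 2520 = 5600 W.
Radiated: εσ·A_surf·T⁴ with A_surf = 2πrL = 6.261 m².
T⁴ = 5600/(0.62·5.67×10⁻⁸·6.261) = 2.545×10¹⁰ K⁴.

T ≈ 399 K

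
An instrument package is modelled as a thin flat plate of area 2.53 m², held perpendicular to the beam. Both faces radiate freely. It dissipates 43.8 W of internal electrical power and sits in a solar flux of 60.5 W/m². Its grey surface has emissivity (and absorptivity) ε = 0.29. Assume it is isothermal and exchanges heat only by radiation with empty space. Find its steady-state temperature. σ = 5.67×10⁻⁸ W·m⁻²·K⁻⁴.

At steady state, absorbed solar power + internal power = radiated power.
Absorbed: α·S·A_cross = 0.29·60.5·2.530 = 44.39 W (cross-section A).
Total input = 44.39 + 43.8 = 88.19 W.
Radiated: εσ·A_surf·T⁴ with A_surf = 2A = 5.060 m².
T⁴ = 88.19/(0.29·5.67×10⁻⁸·5.060) = 1.060×10⁹ K⁴.

T ≈ 180 K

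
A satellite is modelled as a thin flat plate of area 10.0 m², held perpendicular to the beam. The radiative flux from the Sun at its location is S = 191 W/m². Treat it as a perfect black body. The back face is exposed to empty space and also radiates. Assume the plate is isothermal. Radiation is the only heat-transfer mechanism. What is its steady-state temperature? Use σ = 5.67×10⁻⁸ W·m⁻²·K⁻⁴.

T ≈ 203 K

At equilibrium, absorbed power = emitted power.
Absorbing cross-section = A = 10.00 m²; emitting surface = 2A = 20.00 m² (ratio 2).
S·A_cross = εσ·A_surf·T⁴  ⇒  T⁴ = S/(2σ).
T⁴ = 1.00·191/(2·5.67×10⁻⁸) = 1.684×10⁹ K⁴.
T = (1.684×10⁹)^(1/4).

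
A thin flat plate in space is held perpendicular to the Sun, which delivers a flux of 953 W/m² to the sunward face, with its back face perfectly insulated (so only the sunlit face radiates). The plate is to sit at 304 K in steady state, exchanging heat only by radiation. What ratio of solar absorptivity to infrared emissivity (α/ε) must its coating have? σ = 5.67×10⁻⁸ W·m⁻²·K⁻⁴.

α/ε ≈ 0.508

Balance: αS·A = εσ·1A·T⁴ ⇒ α/ε = σT⁴/S.
α/ε = 5.67×10⁻⁸·(304)⁴/953 = 5.67×10⁻⁸·8.541×10⁹/953.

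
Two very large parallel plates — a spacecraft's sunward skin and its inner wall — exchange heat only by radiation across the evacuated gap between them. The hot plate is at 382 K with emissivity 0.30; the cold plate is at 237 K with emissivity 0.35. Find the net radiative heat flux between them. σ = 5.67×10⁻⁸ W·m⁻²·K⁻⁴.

For two infinite grey parallel plates, q = σ(T₁⁴ − T₂⁴)/(1/ε₁ + 1/ε₂ − 1).
T₁⁴ − T₂⁴ = 2.129×10¹⁰ − 3.155×10⁹ = 1.814×10¹⁰ K⁴.
1/ε₁ + 1/ε₂ − 1 = 3.333 + 2.857 − 1 = 5.190.
q = 5.67×10⁻⁸ × 1.814×10¹⁰ / 5.190.

q ≈ 198 W/m²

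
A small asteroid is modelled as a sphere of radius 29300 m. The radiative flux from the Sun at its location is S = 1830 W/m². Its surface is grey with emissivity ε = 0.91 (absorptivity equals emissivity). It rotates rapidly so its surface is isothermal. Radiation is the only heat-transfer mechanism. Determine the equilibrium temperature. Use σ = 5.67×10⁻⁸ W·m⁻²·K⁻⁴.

T ≈ 300 K

At equilibrium, absorbed power = emitted power.
Absorbing cross-section = πr² = 2.697×10⁹ m²; emitting surface = 4πr² = 1.079×10¹⁰ m² (ratio 4).
εS·A_cross = εσ·A_surf·T⁴  ⇒  T⁴ = S/(4σ)   (ε cancels).
T⁴ = 1830/(4·5.67×10⁻⁸) = 8.069×10⁹ K⁴.
T = (8.069×10⁹)^(1/4).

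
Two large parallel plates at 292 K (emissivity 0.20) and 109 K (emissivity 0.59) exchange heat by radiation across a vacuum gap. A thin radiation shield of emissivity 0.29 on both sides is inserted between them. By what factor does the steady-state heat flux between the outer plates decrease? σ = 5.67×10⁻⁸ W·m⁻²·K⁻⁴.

Without shield: q₀ = σΔ(T⁴)/(1/ε₁+1/ε₂−1) with denominator 5.695.
With shield the two gaps are in series; the resistances add: (1/ε₁+1/ε_s−1)+(1/ε_s+1/ε₂−1) = 7.448+4.143 = 11.59.
Heat-flux ratio q₀/q = 11.59/5.695.

factor ≈ 2.04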